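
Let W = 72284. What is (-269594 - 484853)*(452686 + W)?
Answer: -396062041590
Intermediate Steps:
(-269594 - 484853)*(452686 + W) = (-269594 - 484853)*(452686 + 72284) = -754447*524970 = -396062041590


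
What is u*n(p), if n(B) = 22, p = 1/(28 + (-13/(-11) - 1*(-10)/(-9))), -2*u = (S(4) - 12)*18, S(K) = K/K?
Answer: 2178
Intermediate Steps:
S(K) = 1
u = 99 (u = -(1 - 12)*18/2 = -(-11)*18/2 = -½*(-198) = 99)
p = 99/2779 (p = 1/(28 + (-13*(-1/11) + 10*(-⅑))) = 1/(28 + (13/11 - 10/9)) = 1/(28 + 7/99) = 1/(2779/99) = 99/2779 ≈ 0.035624)
u*n(p) = 99*22 = 2178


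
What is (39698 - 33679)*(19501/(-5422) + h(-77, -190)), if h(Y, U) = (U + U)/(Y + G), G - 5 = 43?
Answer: 8997387789/157238 ≈ 57221.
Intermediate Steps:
G = 48 (G = 5 + 43 = 48)
h(Y, U) = 2*U/(48 + Y) (h(Y, U) = (U + U)/(Y + 48) = (2*U)/(48 + Y) = 2*U/(48 + Y))
(39698 - 33679)*(19501/(-5422) + h(-77, -190)) = (39698 - 33679)*(19501/(-5422) + 2*(-190)/(48 - 77)) = 6019*(19501*(-1/5422) + 2*(-190)/(-29)) = 6019*(-19501/5422 + 2*(-190)*(-1/29)) = 6019*(-19501/5422 + 380/29) = 6019*(1494831/157238) = 8997387789/157238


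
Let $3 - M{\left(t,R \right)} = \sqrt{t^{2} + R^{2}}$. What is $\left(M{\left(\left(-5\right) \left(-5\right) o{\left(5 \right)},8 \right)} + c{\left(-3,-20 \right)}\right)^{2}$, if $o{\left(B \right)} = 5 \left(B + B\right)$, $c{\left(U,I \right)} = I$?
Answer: $1562853 + 68 \sqrt{390641} \approx 1.6054 \cdot 10^{6}$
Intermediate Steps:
$o{\left(B \right)} = 10 B$ ($o{\left(B \right)} = 5 \cdot 2 B = 10 B$)
$M{\left(t,R \right)} = 3 - \sqrt{R^{2} + t^{2}}$ ($M{\left(t,R \right)} = 3 - \sqrt{t^{2} + R^{2}} = 3 - \sqrt{R^{2} + t^{2}}$)
$\left(M{\left(\left(-5\right) \left(-5\right) o{\left(5 \right)},8 \right)} + c{\left(-3,-20 \right)}\right)^{2} = \left(\left(3 - \sqrt{8^{2} + \left(\left(-5\right) \left(-5\right) 10 \cdot 5\right)^{2}}\right) - 20\right)^{2} = \left(\left(3 - \sqrt{64 + \left(25 \cdot 50\right)^{2}}\right) - 20\right)^{2} = \left(\left(3 - \sqrt{64 + 1250^{2}}\right) - 20\right)^{2} = \left(\left(3 - \sqrt{64 + 1562500}\right) - 20\right)^{2} = \left(\left(3 - \sqrt{1562564}\right) - 20\right)^{2} = \left(\left(3 - 2 \sqrt{390641}\right) - 20\right)^{2} = \left(-17 - 2 \sqrt{390641}\right)^{2}$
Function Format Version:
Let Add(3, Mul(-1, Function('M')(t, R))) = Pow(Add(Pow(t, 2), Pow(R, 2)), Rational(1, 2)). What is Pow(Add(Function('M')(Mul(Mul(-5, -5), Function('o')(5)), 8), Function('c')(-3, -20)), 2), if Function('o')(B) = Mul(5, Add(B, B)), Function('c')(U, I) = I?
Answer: Add(1562853, Mul(68, Pow(390641, Rational(1, 2)))) ≈ 1.6054e+6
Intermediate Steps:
Function('o')(B) = Mul(10, B) (Function('o')(B) = Mul(5, Mul(2, B)) = Mul(10, B))
Function('M')(t, R) = Add(3, Mul(-1, Pow(Add(Pow(R, 2), Pow(t, 2)), Rational(1, 2)))) (Function('M')(t, R) = Add(3, Mul(-1, Pow(Add(Pow(t, 2), Pow(R, 2)), Rational(1, 2)))) = Add(3, Mul(-1, Pow(Add(Pow(R, 2), Pow(t, 2)), Rational(1, 2)))))
Pow(Add(Function('M')(Mul(Mul(-5, -5), Function('o')(5)), 8), Function('c')(-3, -20)), 2) = Pow(Add(Add(3, Mul(-1, Pow(Add(Pow(8, 2), Pow(Mul(Mul(-5, -5), Mul(10, 5)), 2)), Rational(1, 2)))), -20), 2) = Pow(Add(Add(3, Mul(-1, Pow(Add(64, Pow(Mul(25, 50), 2)), Rational(1, 2)))), -20), 2) = Pow(Add(Add(3, Mul(-1, Pow(Add(64, Pow(1250, 2)), Rational(1, 2)))), -20), 2) = Pow(Add(Add(3, Mul(-1, Pow(Add(64, 1562500), Rational(1, 2)))), -20), 2) = Pow(Add(Add(3, Mul(-1, Pow(1562564, Rational(1, 2)))), -20), 2) = Pow(Add(Add(3, Mul(-1, Mul(2, Pow(390641, Rational(1, 2))))), -20), 2) = Pow(Add(Add(3, Mul(-2, Pow(390641, Rational(1, 2)))), -20), 2) = Pow(Add(-17, Mul(-2, Pow(390641, Rational(1, 2)))), 2)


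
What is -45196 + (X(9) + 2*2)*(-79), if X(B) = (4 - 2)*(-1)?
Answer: -45354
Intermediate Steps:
X(B) = -2 (X(B) = 2*(-1) = -2)
-45196 + (X(9) + 2*2)*(-79) = -45196 + (-2 + 2*2)*(-79) = -45196 + (-2 + 4)*(-79) = -45196 + 2*(-79) = -45196 - 158 = -45354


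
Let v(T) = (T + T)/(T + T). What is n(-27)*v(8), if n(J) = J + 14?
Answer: -13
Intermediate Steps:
v(T) = 1 (v(T) = (2*T)/((2*T)) = (2*T)*(1/(2*T)) = 1)
n(J) = 14 + J
n(-27)*v(8) = (14 - 27)*1 = -13*1 = -13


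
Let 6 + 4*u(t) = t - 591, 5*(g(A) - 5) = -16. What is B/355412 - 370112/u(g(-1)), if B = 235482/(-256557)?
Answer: 3515425417596509/1413343265502 ≈ 2487.3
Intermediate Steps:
g(A) = 9/5 (g(A) = 5 + (⅕)*(-16) = 5 - 16/5 = 9/5)
B = -78494/85519 (B = 235482*(-1/256557) = -78494/85519 ≈ -0.91785)
u(t) = -597/4 + t/4 (u(t) = -3/2 + (t - 591)/4 = -3/2 + (-591 + t)/4 = -3/2 + (-591/4 + t/4) = -597/4 + t/4)
B/355412 - 370112/u(g(-1)) = -78494/85519/355412 - 370112/(-597/4 + (¼)*(9/5)) = -78494/85519*1/355412 - 370112/(-597/4 + 9/20) = -39247/15197239414 - 370112/(-744/5) = -39247/15197239414 - 370112*(-5/744) = -39247/15197239414 + 231320/93 = 3515425417596509/1413343265502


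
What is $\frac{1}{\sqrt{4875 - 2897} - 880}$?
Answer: $- \frac{440}{386211} - \frac{\sqrt{1978}}{772422} \approx -0.0011969$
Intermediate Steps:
$\frac{1}{\sqrt{4875 - 2897} - 880} = \frac{1}{\sqrt{1978} - 880} = \frac{1}{-880 + \sqrt{1978}}$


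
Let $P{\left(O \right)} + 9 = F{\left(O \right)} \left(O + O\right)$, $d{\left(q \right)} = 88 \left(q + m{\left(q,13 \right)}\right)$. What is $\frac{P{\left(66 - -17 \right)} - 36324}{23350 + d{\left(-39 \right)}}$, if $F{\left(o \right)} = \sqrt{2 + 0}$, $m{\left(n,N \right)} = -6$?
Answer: $- \frac{36333}{19390} + \frac{83 \sqrt{2}}{9695} \approx -1.8617$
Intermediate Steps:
$F{\left(o \right)} = \sqrt{2}$
$d{\left(q \right)} = -528 + 88 q$ ($d{\left(q \right)} = 88 \left(q - 6\right) = 88 \left(-6 + q\right) = -528 + 88 q$)
$P{\left(O \right)} = -9 + 2 O \sqrt{2}$ ($P{\left(O \right)} = -9 + \sqrt{2} \left(O + O\right) = -9 + \sqrt{2} \cdot 2 O = -9 + 2 O \sqrt{2}$)
$\frac{P{\left(66 - -17 \right)} - 36324}{23350 + d{\left(-39 \right)}} = \frac{\left(-9 + 2 \left(66 - -17\right) \sqrt{2}\right) - 36324}{23350 + \left(-528 + 88 \left(-39\right)\right)} = \frac{\left(-9 + 2 \left(66 + 17\right) \sqrt{2}\right) - 36324}{23350 - 3960} = \frac{\left(-9 + 2 \cdot 83 \sqrt{2}\right) - 36324}{23350 - 3960} = \frac{\left(-9 + 166 \sqrt{2}\right) - 36324}{19390} = \left(-36333 + 166 \sqrt{2}\right) \frac{1}{19390} = - \frac{36333}{19390} + \frac{83 \sqrt{2}}{9695}$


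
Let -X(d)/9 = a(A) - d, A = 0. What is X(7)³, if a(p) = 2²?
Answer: 19683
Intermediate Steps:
a(p) = 4
X(d) = -36 + 9*d (X(d) = -9*(4 - d) = -36 + 9*d)
X(7)³ = (-36 + 9*7)³ = (-36 + 63)³ = 27³ = 19683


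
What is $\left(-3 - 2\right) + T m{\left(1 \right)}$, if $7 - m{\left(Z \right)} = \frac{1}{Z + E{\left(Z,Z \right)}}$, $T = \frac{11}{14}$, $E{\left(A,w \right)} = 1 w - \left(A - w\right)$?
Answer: $\frac{3}{28} \approx 0.10714$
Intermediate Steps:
$E{\left(A,w \right)} = - A + 2 w$ ($E{\left(A,w \right)} = w - \left(A - w\right) = - A + 2 w$)
$T = \frac{11}{14}$ ($T = 11 \cdot \frac{1}{14} = \frac{11}{14} \approx 0.78571$)
$m{\left(Z \right)} = 7 - \frac{1}{2 Z}$ ($m{\left(Z \right)} = 7 - \frac{1}{Z + \left(- Z + 2 Z\right)} = 7 - \frac{1}{Z + Z} = 7 - \frac{1}{2 Z}$)
$\left(-3 - 2\right) + T m{\left(1 \right)} = \left(-3 - 2\right) + \frac{11 \left(7 - \frac{1}{2 \cdot 1}\right)}{14} = \left(-3 - 2\right) + \frac{11 \left(7 - \frac{1}{2}\right)}{14} = -5 + \frac{11 \left(7 - \frac{1}{2}\right)}{14} = -5 + \frac{11}{14} \cdot \frac{13}{2} = -5 + \frac{143}{28} = \frac{3}{28}$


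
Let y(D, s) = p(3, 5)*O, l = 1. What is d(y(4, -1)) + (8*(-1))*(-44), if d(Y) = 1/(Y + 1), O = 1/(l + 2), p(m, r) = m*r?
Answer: 2113/6 ≈ 352.17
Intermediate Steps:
O = 1/3 (O = 1/(1 + 2) = 1/3 ≈ 0.33333)
y(D, s) = 5 (y(D, s) = (3*5)*(1/3) = 15*(1/3) = 5)
d(Y) = 1/(1 + Y)
d(y(4, -1)) + (8*(-1))*(-44) = 1/(1 + 5) + (8*(-1))*(-44) = 1/6 - 8*(-44) = 1/6 + 352 = 2113/6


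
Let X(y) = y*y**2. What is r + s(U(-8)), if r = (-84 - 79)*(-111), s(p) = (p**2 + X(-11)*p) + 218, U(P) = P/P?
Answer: 16981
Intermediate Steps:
X(y) = y**3
U(P) = 1
s(p) = 218 + p**2 - 1331*p (s(p) = (p**2 + (-11)**3*p) + 218 = (p**2 - 1331*p) + 218 = 218 + p**2 - 1331*p)
r = 18093 (r = -163*(-111) = 18093)
r + s(U(-8)) = 18093 + (218 + 1**2 - 1331*1) = 18093 + (218 + 1 - 1331) = 18093 - 1112 = 16981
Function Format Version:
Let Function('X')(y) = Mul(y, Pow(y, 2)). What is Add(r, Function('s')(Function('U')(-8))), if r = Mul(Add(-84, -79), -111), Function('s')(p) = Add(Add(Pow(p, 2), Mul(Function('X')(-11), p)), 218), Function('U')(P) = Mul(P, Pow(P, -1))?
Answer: 16981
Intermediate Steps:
Function('X')(y) = Pow(y, 3)
Function('U')(P) = 1
Function('s')(p) = Add(218, Pow(p, 2), Mul(-1331, p)) (Function('s')(p) = Add(Add(Pow(p, 2), Mul(Pow(-11, 3), p)), 218) = Add(Add(Pow(p, 2), Mul(-1331, p)), 218) = Add(218, Pow(p, 2), Mul(-1331, p)))
r = 18093 (r = Mul(-163, -111) = 18093)
Add(r, Function('s')(Function('U')(-8))) = Add(18093, Add(218, Pow(1, 2), Mul(-1331, 1))) = Add(18093, Add(218, 1, -1331)) = Add(18093, -1112) = 16981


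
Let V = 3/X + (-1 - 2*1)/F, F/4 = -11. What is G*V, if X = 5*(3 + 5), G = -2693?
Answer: -169659/440 ≈ -385.59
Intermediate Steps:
X = 40 (X = 5*8 = 40)
F = -44 (F = 4*(-11) = -44)
V = 63/440 (V = 3/40 + (-1 - 2*1)/(-44) = 3*(1/40) + (-1 - 2)*(-1/44) = 3/40 - 3*(-1/44) = 3/40 + 3/44 = 63/440 ≈ 0.14318)
G*V = -2693*63/440 = -169659/440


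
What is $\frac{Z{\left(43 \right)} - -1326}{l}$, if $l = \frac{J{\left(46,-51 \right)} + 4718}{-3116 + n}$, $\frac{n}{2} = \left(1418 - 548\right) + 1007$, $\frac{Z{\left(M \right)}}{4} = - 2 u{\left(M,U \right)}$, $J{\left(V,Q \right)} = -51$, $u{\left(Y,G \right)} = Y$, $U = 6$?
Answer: $\frac{626516}{4667} \approx 134.24$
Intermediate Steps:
$Z{\left(M \right)} = - 8 M$ ($Z{\left(M \right)} = 4 \left(- 2 M\right) = - 8 M$)
$n = 3754$ ($n = 2 \left(\left(1418 - 548\right) + 1007\right) = 2 \left(870 + 1007\right) = 2 \cdot 1877 = 3754$)
$l = \frac{4667}{638}$ ($l = \frac{-51 + 4718}{-3116 + 3754} = \frac{4667}{638} \approx 7.315$)
$\frac{Z{\left(43 \right)} - -1326}{l} = \frac{\left(-8\right) 43 - -1326}{\frac{4667}{638}} = \left(-344 + 1326\right) \frac{638}{4667} = 982 \cdot \frac{638}{4667} = \frac{626516}{4667}$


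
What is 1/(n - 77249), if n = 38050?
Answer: -1/39199 ≈ -2.5511e-5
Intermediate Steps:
1/(n - 77249) = 1/(38050 - 77249) = 1/(-39199) = -1/39199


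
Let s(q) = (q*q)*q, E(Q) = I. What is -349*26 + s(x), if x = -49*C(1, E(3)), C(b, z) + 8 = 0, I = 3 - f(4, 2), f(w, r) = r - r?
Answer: 60227214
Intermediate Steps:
f(w, r) = 0
I = 3 (I = 3 - 1*0 = 3 + 0 = 3)
E(Q) = 3
C(b, z) = -8 (C(b, z) = -8 + 0 = -8)
x = 392 (x = -49*(-8) = 392)
s(q) = q³ (s(q) = q²*q = q³)
-349*26 + s(x) = -349*26 + 392³ = -9074 + 60236288 = 60227214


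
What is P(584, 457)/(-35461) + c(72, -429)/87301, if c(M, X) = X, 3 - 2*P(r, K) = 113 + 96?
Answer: -6220766/3095780761 ≈ -0.0020094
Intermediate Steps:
P(r, K) = -103 (P(r, K) = 3/2 - (113 + 96)/2 = 3/2 - 1/2*209 = 3/2 - 209/2 = -103)
P(584, 457)/(-35461) + c(72, -429)/87301 = -103/(-35461) - 429/87301 = -103*(-1/35461) - 429*1/87301 = 103/35461 - 429/87301 = -6220766/3095780761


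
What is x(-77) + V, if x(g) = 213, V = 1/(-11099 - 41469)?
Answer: 11196983/52568 ≈ 213.00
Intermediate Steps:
V = -1/52568 (V = 1/(-52568) = -1/52568 ≈ -1.9023e-5)
x(-77) + V = 213 - 1/52568 = 11196983/52568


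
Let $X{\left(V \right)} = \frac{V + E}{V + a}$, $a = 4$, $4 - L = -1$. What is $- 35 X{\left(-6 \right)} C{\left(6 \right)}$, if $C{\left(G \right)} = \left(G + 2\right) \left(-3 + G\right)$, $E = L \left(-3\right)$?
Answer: $-8820$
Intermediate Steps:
$L = 5$ ($L = 4 - -1 = 4 + 1 = 5$)
$E = -15$ ($E = 5 \left(-3\right) = -15$)
$X{\left(V \right)} = \frac{-15 + V}{4 + V}$ ($X{\left(V \right)} = \frac{V - 15}{V + 4} = \frac{-15 + V}{4 + V}$)
$C{\left(G \right)} = \left(-3 + G\right) \left(2 + G\right)$ ($C{\left(G \right)} = \left(2 + G\right) \left(-3 + G\right) = \left(-3 + G\right) \left(2 + G\right)$)
$- 35 X{\left(-6 \right)} C{\left(6 \right)} = - 35 \frac{-15 - 6}{4 - 6} \left(-6 + 6^{2} - 6\right) = - 35 \frac{1}{-2} \left(-21\right) \left(-6 + 36 - 6\right) = - 35 \left(\left(- \frac{1}{2}\right) \left(-21\right)\right) 24 = \left(-35\right) \frac{21}{2} \cdot 24 = \left(- \frac{735}{2}\right) 24 = -8820$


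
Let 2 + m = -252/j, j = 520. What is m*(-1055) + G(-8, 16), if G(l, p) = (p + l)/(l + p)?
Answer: 68179/26 ≈ 2622.3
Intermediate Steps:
G(l, p) = 1 (G(l, p) = (l + p)/(l + p) = 1)
m = -323/130 (m = -2 - 252/520 = -2 - 252*1/520 = -2 - 63/130 = -323/130 ≈ -2.4846)
m*(-1055) + G(-8, 16) = -323/130*(-1055) + 1 = 68153/26 + 1 = 68179/26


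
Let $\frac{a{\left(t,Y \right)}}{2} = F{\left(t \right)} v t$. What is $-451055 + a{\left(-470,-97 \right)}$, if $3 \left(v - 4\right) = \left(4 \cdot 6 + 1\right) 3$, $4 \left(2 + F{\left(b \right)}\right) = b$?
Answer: $2806515$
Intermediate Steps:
$F{\left(b \right)} = -2 + \frac{b}{4}$
$v = 29$ ($v = 4 + \frac{\left(4 \cdot 6 + 1\right) 3}{3} = 4 + \frac{\left(24 + 1\right) 3}{3} = 4 + \frac{25 \cdot 3}{3} = 4 + \frac{1}{3} \cdot 75 = 4 + 25 = 29$)
$a{\left(t,Y \right)} = 2 t \left(-58 + \frac{29 t}{4}\right)$ ($a{\left(t,Y \right)} = 2 \left(-2 + \frac{t}{4}\right) 29 t = 2 \left(-58 + \frac{29 t}{4}\right) t = 2 t \left(-58 + \frac{29 t}{4}\right)$)
$-451055 + a{\left(-470,-97 \right)} = -451055 + \frac{29}{2} \left(-470\right) \left(-8 - 470\right) = -451055 + \frac{29}{2} \left(-470\right) \left(-478\right) = -451055 + 3257570 = 2806515$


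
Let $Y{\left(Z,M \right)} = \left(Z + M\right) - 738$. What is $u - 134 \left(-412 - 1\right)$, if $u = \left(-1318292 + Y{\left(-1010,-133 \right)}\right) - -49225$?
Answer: $-1215606$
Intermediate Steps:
$Y{\left(Z,M \right)} = -738 + M + Z$ ($Y{\left(Z,M \right)} = \left(M + Z\right) - 738 = -738 + M + Z$)
$u = -1270948$ ($u = \left(-1318292 - 1881\right) - -49225 = \left(-1318292 - 1881\right) + \left(-572584 + 621809\right) = -1320173 + 49225 = -1270948$)
$u - 134 \left(-412 - 1\right) = -1270948 - 134 \left(-412 - 1\right) = -1270948 - 134 \left(-413\right) = -1270948 - -55342 = -1270948 + 55342 = -1215606$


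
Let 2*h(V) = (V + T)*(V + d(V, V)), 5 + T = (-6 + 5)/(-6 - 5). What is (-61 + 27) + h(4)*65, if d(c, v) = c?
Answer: -2974/11 ≈ -270.36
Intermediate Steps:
T = -54/11 (T = -5 + (-6 + 5)/(-6 - 5) = -5 - 1/(-11) = -5 - 1*(-1/11) = -5 + 1/11 = -54/11 ≈ -4.9091)
h(V) = V*(-54/11 + V) (h(V) = ((V - 54/11)*(V + V))/2 = ((-54/11 + V)*(2*V))/2 = (2*V*(-54/11 + V))/2 = V*(-54/11 + V))
(-61 + 27) + h(4)*65 = (-61 + 27) + ((1/11)*4*(-54 + 11*4))*65 = -34 + ((1/11)*4*(-54 + 44))*65 = -34 + ((1/11)*4*(-10))*65 = -34 - 40/11*65 = -34 - 2600/11 = -2974/11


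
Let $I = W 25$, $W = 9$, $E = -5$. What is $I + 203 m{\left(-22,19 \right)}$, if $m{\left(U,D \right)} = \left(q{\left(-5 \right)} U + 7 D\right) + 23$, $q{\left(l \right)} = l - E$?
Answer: $31893$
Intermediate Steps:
$q{\left(l \right)} = 5 + l$ ($q{\left(l \right)} = l - -5 = l + 5 = 5 + l$)
$I = 225$ ($I = 9 \cdot 25 = 225$)
$m{\left(U,D \right)} = 23 + 7 D$ ($m{\left(U,D \right)} = \left(\left(5 - 5\right) U + 7 D\right) + 23 = \left(0 U + 7 D\right) + 23 = \left(0 + 7 D\right) + 23 = 7 D + 23 = 23 + 7 D$)
$I + 203 m{\left(-22,19 \right)} = 225 + 203 \left(23 + 7 \cdot 19\right) = 225 + 203 \left(23 + 133\right) = 225 + 203 \cdot 156 = 225 + 31668 = 31893$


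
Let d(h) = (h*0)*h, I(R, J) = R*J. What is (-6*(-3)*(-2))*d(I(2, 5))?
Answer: 0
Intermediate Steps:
I(R, J) = J*R
d(h) = 0 (d(h) = 0*h = 0)
(-6*(-3)*(-2))*d(I(2, 5)) = (-6*(-3)*(-2))*0 = (18*(-2))*0 = -36*0 = 0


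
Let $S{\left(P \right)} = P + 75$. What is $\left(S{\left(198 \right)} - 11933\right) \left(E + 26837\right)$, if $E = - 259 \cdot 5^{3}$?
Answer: $64573080$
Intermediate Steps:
$S{\left(P \right)} = 75 + P$
$E = -32375$ ($E = \left(-259\right) 125 = -32375$)
$\left(S{\left(198 \right)} - 11933\right) \left(E + 26837\right) = \left(\left(75 + 198\right) - 11933\right) \left(-32375 + 26837\right) = \left(273 - 11933\right) \left(-5538\right) = \left(-11660\right) \left(-5538\right) = 64573080$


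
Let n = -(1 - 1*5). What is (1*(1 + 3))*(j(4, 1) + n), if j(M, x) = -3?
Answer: 4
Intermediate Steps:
n = 4 (n = -(1 - 5) = -1*(-4) = 4)
(1*(1 + 3))*(j(4, 1) + n) = (1*(1 + 3))*(-3 + 4) = (1*4)*1 = 4*1 = 4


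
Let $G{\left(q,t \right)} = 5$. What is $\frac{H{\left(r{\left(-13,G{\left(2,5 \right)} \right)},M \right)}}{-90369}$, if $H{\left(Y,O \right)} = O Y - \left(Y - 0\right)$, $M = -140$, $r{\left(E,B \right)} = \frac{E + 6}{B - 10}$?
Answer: $\frac{329}{150615} \approx 0.0021844$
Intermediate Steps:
$r{\left(E,B \right)} = \frac{6 + E}{-10 + B}$
$H{\left(Y,O \right)} = - Y + O Y$ ($H{\left(Y,O \right)} = O Y - \left(Y + 0\right) = O Y - Y = - Y + O Y$)
$\frac{H{\left(r{\left(-13,G{\left(2,5 \right)} \right)},M \right)}}{-90369} = \frac{\frac{6 - 13}{-10 + 5} \left(-1 - 140\right)}{-90369} = \frac{1}{-5} \left(-7\right) \left(-141\right) \left(- \frac{1}{90369}\right) = \left(- \frac{1}{5}\right) \left(-7\right) \left(-141\right) \left(- \frac{1}{90369}\right) = \frac{7}{5} \left(-141\right) \left(- \frac{1}{90369}\right) = \left(- \frac{987}{5}\right) \left(- \frac{1}{90369}\right) = \frac{329}{150615}$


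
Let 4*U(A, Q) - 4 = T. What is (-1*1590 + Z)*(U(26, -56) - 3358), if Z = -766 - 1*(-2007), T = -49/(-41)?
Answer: 192124151/164 ≈ 1.1715e+6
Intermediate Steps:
T = 49/41 (T = -49*(-1/41) = 49/41 ≈ 1.1951)
U(A, Q) = 213/164 (U(A, Q) = 1 + (¼)*(49/41) = 1 + 49/164 = 213/164)
Z = 1241 (Z = -766 + 2007 = 1241)
(-1*1590 + Z)*(U(26, -56) - 3358) = (-1*1590 + 1241)*(213/164 - 3358) = (-1590 + 1241)*(-550499/164) = -349*(-550499/164) = 192124151/164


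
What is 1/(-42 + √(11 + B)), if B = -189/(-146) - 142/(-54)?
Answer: -165564/6894857 - 3*√25767978/6894857 ≈ -0.026221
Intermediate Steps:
B = 15469/3942 (B = -189*(-1/146) - 142*(-1/54) = 189/146 + 71/27 = 15469/3942 ≈ 3.9241)
1/(-42 + √(11 + B)) = 1/(-42 + √(11 + 15469/3942)) = 1/(-42 + √(58831/3942)) = 1/(-42 + √25767978/1314)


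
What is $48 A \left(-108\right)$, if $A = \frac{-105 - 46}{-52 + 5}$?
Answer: $- \frac{782784}{47} \approx -16655.0$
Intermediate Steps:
$A = \frac{151}{47}$ ($A = - \frac{151}{-47} = \left(-151\right) \left(- \frac{1}{47}\right) = \frac{151}{47} \approx 3.2128$)
$48 A \left(-108\right) = 48 \cdot \frac{151}{47} \left(-108\right) = \frac{7248}{47} \left(-108\right) = - \frac{782784}{47}$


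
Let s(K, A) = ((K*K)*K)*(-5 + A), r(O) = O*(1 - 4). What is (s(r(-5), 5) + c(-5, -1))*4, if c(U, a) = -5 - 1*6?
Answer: -44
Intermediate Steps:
r(O) = -3*O (r(O) = O*(-3) = -3*O)
s(K, A) = K**3*(-5 + A) (s(K, A) = (K**2*K)*(-5 + A) = K**3*(-5 + A))
c(U, a) = -11 (c(U, a) = -5 - 6 = -11)
(s(r(-5), 5) + c(-5, -1))*4 = ((-3*(-5))**3*(-5 + 5) - 11)*4 = (15**3*0 - 11)*4 = (3375*0 - 11)*4 = (0 - 11)*4 = -11*4 = -44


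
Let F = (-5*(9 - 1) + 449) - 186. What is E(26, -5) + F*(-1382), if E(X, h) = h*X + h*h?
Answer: -308291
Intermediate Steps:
F = 223 (F = (-5*8 + 449) - 186 = (-40 + 449) - 186 = 409 - 186 = 223)
E(X, h) = h² + X*h (E(X, h) = X*h + h² = h² + X*h)
E(26, -5) + F*(-1382) = -5*(26 - 5) + 223*(-1382) = -5*21 - 308186 = -105 - 308186 = -308291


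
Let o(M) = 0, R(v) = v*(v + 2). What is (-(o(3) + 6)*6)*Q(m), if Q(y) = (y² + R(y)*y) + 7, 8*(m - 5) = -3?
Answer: -783837/128 ≈ -6123.7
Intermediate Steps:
R(v) = v*(2 + v)
m = 37/8 (m = 5 + (⅛)*(-3) = 5 - 3/8 = 37/8 ≈ 4.6250)
Q(y) = 7 + y² + y²*(2 + y) (Q(y) = (y² + (y*(2 + y))*y) + 7 = (y² + y²*(2 + y)) + 7 = 7 + y² + y²*(2 + y))
(-(o(3) + 6)*6)*Q(m) = (-(0 + 6)*6)*(7 + (37/8)³ + 3*(37/8)²) = (-1*6*6)*(7 + 50653/512 + 3*(1369/64)) = (-6*6)*(7 + 50653/512 + 4107/64) = -36*87093/512 = -783837/128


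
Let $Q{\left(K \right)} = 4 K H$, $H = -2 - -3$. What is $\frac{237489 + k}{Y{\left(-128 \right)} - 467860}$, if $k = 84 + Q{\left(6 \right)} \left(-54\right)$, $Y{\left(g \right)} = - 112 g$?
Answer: $- \frac{236277}{453524} \approx -0.52098$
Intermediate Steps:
$H = 1$ ($H = -2 + 3 = 1$)
$Q{\left(K \right)} = 4 K$ ($Q{\left(K \right)} = 4 K 1 = 4 K$)
$k = -1212$ ($k = 84 + 4 \cdot 6 \left(-54\right) = 84 + 24 \left(-54\right) = 84 - 1296 = -1212$)
$\frac{237489 + k}{Y{\left(-128 \right)} - 467860} = \frac{237489 - 1212}{\left(-112\right) \left(-128\right) - 467860} = \frac{236277}{14336 - 467860} = \frac{236277}{-453524} = 236277 \left(- \frac{1}{453524}\right) = - \frac{236277}{453524}$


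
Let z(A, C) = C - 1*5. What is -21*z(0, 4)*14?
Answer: 294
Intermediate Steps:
z(A, C) = -5 + C (z(A, C) = C - 5 = -5 + C)
-21*z(0, 4)*14 = -21*(-5 + 4)*14 = -21*(-1)*14 = 21*14 = 294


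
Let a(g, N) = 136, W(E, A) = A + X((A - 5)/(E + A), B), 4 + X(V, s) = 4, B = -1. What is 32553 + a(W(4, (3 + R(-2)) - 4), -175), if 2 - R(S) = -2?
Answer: 32689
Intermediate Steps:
R(S) = 4 (R(S) = 2 - 1*(-2) = 2 + 2 = 4)
X(V, s) = 0 (X(V, s) = -4 + 4 = 0)
W(E, A) = A (W(E, A) = A + 0 = A)
32553 + a(W(4, (3 + R(-2)) - 4), -175) = 32553 + 136 = 32689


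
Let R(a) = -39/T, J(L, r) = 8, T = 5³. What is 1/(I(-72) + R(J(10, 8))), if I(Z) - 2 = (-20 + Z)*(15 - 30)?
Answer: 125/172711 ≈ 0.00072375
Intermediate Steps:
T = 125
I(Z) = 302 - 15*Z (I(Z) = 2 + (-20 + Z)*(15 - 30) = 2 + (-20 + Z)*(-15) = 2 + (300 - 15*Z) = 302 - 15*Z)
R(a) = -39/125
1/(I(-72) + R(J(10, 8))) = 1/((302 - 15*(-72)) - 39/125) = 1/((302 + 1080) - 39/125) = 1/(1382 - 39/125) = 1/(172711/125) = 125/172711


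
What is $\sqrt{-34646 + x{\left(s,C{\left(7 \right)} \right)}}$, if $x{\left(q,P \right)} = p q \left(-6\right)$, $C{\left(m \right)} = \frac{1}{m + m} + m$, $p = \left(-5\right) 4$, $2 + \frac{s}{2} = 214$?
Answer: $\sqrt{16234} \approx 127.41$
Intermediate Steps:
$s = 424$ ($s = -4 + 2 \cdot 214 = -4 + 428 = 424$)
$p = -20$
$C{\left(m \right)} = m + \frac{1}{2 m}$ ($C{\left(m \right)} = \frac{1}{2 m} + m = m + \frac{1}{2 m}$)
$x{\left(q,P \right)} = 120 q$ ($x{\left(q,P \right)} = - 20 q \left(-6\right) = 120 q$)
$\sqrt{-34646 + x{\left(s,C{\left(7 \right)} \right)}} = \sqrt{-34646 + 120 \cdot 424} = \sqrt{-34646 + 50880} = \sqrt{16234}$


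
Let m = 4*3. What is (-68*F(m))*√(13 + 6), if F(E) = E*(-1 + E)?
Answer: -8976*√19 ≈ -39126.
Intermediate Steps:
m = 12
(-68*F(m))*√(13 + 6) = (-816*(-1 + 12))*√(13 + 6) = (-816*11)*√19 = (-68*132)*√19 = -8976*√19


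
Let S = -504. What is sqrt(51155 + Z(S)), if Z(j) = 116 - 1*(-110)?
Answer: 3*sqrt(5709) ≈ 226.67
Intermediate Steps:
Z(j) = 226 (Z(j) = 116 + 110 = 226)
sqrt(51155 + Z(S)) = sqrt(51155 + 226) = sqrt(51381) = 3*sqrt(5709)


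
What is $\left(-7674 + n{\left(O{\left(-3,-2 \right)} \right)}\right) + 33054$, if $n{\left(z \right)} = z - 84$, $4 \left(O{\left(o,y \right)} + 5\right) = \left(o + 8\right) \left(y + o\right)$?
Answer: $\frac{101139}{4} \approx 25285.0$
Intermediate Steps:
$O{\left(o,y \right)} = -5 + \frac{\left(8 + o\right) \left(o + y\right)}{4}$ ($O{\left(o,y \right)} = -5 + \frac{\left(o + 8\right) \left(y + o\right)}{4} = -5 + \frac{\left(8 + o\right) \left(o + y\right)}{4}$)
$n{\left(z \right)} = -84 + z$ ($n{\left(z \right)} = z - 84 = -84 + z$)
$\left(-7674 + n{\left(O{\left(-3,-2 \right)} \right)}\right) + 33054 = \left(-7674 + \left(-84 + \left(-5 + 2 \left(-3\right) + 2 \left(-2\right) + \frac{\left(-3\right)^{2}}{4} + \frac{1}{4} \left(-3\right) \left(-2\right)\right)\right)\right) + 33054 = \left(-7674 - \frac{381}{4}\right) + 33054 = - \frac{31077}{4} + 33054 = \frac{101139}{4}$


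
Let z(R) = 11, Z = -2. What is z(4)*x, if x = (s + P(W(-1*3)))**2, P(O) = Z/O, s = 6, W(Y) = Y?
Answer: 4400/9 ≈ 488.89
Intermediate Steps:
P(O) = -2/O
x = 400/9 (x = (6 - 2/((-1*3)))**2 = (6 - 2/(-3))**2 = (6 - 2*(-1/3))**2 = (6 + 2/3)**2 = (20/3)**2 = 400/9 ≈ 44.444)
z(4)*x = 11*(400/9) = 4400/9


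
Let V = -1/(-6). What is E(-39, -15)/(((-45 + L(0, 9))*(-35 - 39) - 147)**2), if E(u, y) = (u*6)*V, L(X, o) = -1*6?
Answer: -1/337311 ≈ -2.9646e-6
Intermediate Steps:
V = 1/6 (V = -1*(-1/6) = 1/6 ≈ 0.16667)
L(X, o) = -6
E(u, y) = u (E(u, y) = (u*6)*(1/6) = (6*u)*(1/6) = u)
E(-39, -15)/(((-45 + L(0, 9))*(-35 - 39) - 147)**2) = -39/((-45 - 6)*(-35 - 39) - 147)**2 = -39/(-51*(-74) - 147)**2 = -39/(3774 - 147)**2 = -39/(3627**2) = -39/13155129 = -39*1/13155129 = -1/337311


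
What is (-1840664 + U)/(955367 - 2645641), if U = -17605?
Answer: 1858269/1690274 ≈ 1.0994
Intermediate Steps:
(-1840664 + U)/(955367 - 2645641) = (-1840664 - 17605)/(955367 - 2645641) = -1858269/(-1690274) = -1858269*(-1/1690274) = 1858269/1690274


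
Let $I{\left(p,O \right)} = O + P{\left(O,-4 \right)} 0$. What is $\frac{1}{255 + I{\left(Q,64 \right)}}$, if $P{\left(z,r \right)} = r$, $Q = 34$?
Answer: $\frac{1}{319} \approx 0.0031348$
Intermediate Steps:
$I{\left(p,O \right)} = O$ ($I{\left(p,O \right)} = O - 0 = O + 0 = O$)
$\frac{1}{255 + I{\left(Q,64 \right)}} = \frac{1}{255 + 64} = \frac{1}{319}$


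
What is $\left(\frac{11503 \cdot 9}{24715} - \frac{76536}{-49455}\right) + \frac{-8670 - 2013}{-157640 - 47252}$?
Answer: $\frac{6442937587619}{1113046490444} \approx 5.7886$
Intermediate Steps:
$\left(\frac{11503 \cdot 9}{24715} - \frac{76536}{-49455}\right) + \frac{-8670 - 2013}{-157640 - 47252} = \left(103527 \cdot \frac{1}{24715} - - \frac{8504}{5495}\right) - \frac{10683}{-204892} = \left(\frac{103527}{24715} + \frac{8504}{5495}\right) - - \frac{10683}{204892} = \frac{31162289}{5432357} + \frac{10683}{204892} = \frac{6442937587619}{1113046490444}$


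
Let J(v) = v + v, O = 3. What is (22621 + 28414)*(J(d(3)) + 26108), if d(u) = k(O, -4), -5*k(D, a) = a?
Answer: 1332503436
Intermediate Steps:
k(D, a) = -a/5
d(u) = ⅘ (d(u) = -⅕*(-4) = ⅘)
J(v) = 2*v
(22621 + 28414)*(J(d(3)) + 26108) = (22621 + 28414)*(2*(⅘) + 26108) = 51035*(8/5 + 26108) = 51035*(130548/5) = 1332503436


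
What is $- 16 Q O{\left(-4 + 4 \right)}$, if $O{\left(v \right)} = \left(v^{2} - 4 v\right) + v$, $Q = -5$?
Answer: $0$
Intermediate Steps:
$O{\left(v \right)} = v^{2} - 3 v$
$- 16 Q O{\left(-4 + 4 \right)} = \left(-16\right) \left(-5\right) \left(-4 + 4\right) \left(-3 + \left(-4 + 4\right)\right) = 80 \cdot 0 \left(-3 + 0\right) = 80 \cdot 0 \left(-3\right) = 80 \cdot 0 = 0$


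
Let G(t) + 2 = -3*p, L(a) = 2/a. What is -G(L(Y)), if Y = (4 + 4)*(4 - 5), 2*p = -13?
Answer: -35/2 ≈ -17.500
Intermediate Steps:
p = -13/2 (p = (½)*(-13) = -13/2 ≈ -6.5000)
Y = -8 (Y = 8*(-1) = -8)
G(t) = 35/2 (G(t) = -2 - 3*(-13/2) = -2 + 39/2 = 35/2)
-G(L(Y)) = -1*35/2 = -35/2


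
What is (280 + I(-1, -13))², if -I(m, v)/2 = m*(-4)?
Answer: 73984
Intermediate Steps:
I(m, v) = 8*m (I(m, v) = -2*m*(-4) = -(-8)*m = 8*m)
(280 + I(-1, -13))² = (280 + 8*(-1))² = (280 - 8)² = 272² = 73984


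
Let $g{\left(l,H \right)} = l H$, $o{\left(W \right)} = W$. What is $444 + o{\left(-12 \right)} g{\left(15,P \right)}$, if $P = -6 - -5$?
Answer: $624$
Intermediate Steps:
$P = -1$ ($P = -6 + 5 = -1$)
$g{\left(l,H \right)} = H l$
$444 + o{\left(-12 \right)} g{\left(15,P \right)} = 444 - 12 \left(\left(-1\right) 15\right) = 444 - -180 = 444 + 180 = 624$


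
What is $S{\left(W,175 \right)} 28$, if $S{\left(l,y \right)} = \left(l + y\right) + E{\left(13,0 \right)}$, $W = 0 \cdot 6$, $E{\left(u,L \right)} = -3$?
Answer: $4816$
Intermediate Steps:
$W = 0$
$S{\left(l,y \right)} = -3 + l + y$ ($S{\left(l,y \right)} = \left(l + y\right) - 3 = -3 + l + y$)
$S{\left(W,175 \right)} 28 = \left(-3 + 0 + 175\right) 28 = 172 \cdot 28 = 4816$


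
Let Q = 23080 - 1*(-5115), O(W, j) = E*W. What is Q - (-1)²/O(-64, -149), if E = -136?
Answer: 245409279/8704 ≈ 28195.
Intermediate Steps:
O(W, j) = -136*W
Q = 28195 (Q = 23080 + 5115 = 28195)
Q - (-1)²/O(-64, -149) = 28195 - (-1)²/((-136*(-64))) = 28195 - 1/8704 = 245409279/8704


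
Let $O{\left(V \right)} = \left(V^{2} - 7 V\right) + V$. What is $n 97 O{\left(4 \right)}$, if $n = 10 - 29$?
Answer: $14744$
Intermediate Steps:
$n = -19$ ($n = 10 - 29 = -19$)
$O{\left(V \right)} = V^{2} - 6 V$
$n 97 O{\left(4 \right)} = \left(-19\right) 97 \cdot 4 \left(-6 + 4\right) = - 1843 \cdot 4 \left(-2\right) = \left(-1843\right) \left(-8\right) = 14744$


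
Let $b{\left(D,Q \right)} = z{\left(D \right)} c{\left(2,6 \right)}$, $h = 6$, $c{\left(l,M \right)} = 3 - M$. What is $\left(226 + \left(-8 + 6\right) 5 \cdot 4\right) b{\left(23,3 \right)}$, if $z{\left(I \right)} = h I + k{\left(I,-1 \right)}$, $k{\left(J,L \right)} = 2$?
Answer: $-78120$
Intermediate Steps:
$z{\left(I \right)} = 2 + 6 I$ ($z{\left(I \right)} = 6 I + 2 = 2 + 6 I$)
$b{\left(D,Q \right)} = -6 - 18 D$ ($b{\left(D,Q \right)} = \left(2 + 6 D\right) \left(3 - 6\right) = \left(2 + 6 D\right) \left(-3\right) = -6 - 18 D$)
$\left(226 + \left(-8 + 6\right) 5 \cdot 4\right) b{\left(23,3 \right)} = \left(226 + \left(-8 + 6\right) 5 \cdot 4\right) \left(-6 - 414\right) = \left(226 - 40\right) \left(-6 - 414\right) = \left(226 - 40\right) \left(-420\right) = 186 \left(-420\right) = -78120$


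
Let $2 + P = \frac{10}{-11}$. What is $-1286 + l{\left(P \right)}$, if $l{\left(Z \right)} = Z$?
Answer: $- \frac{14178}{11} \approx -1288.9$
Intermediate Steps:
$P = - \frac{32}{11}$ ($P = -2 + \frac{10}{-11} = -2 + 10 \left(- \frac{1}{11}\right) = -2 - \frac{10}{11} = - \frac{32}{11} \approx -2.9091$)
$-1286 + l{\left(P \right)} = -1286 - \frac{32}{11} = - \frac{14178}{11}$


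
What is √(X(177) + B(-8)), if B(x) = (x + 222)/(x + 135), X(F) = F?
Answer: √2882011/127 ≈ 13.367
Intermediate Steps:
B(x) = (222 + x)/(135 + x)
√(X(177) + B(-8)) = √(177 + (222 - 8)/(135 - 8)) = √(177 + 214/127) = √(22693/127) = √2882011/127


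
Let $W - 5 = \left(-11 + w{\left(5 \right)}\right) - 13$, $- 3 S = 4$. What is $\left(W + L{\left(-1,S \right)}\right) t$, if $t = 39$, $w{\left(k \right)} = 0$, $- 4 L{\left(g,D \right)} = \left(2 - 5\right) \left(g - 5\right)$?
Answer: $- \frac{1833}{2} \approx -916.5$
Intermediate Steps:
$S = - \frac{4}{3}$ ($S = \left(- \frac{1}{3}\right) 4 = - \frac{4}{3} \approx -1.3333$)
$L{\left(g,D \right)} = - \frac{15}{4} + \frac{3 g}{4}$ ($L{\left(g,D \right)} = - \frac{\left(2 - 5\right) \left(g - 5\right)}{4} = - \frac{\left(-3\right) \left(-5 + g\right)}{4} = - \frac{15 - 3 g}{4} = - \frac{15}{4} + \frac{3 g}{4}$)
$W = -19$ ($W = 5 + \left(\left(-11 + 0\right) - 13\right) = 5 - 24 = -19$)
$\left(W + L{\left(-1,S \right)}\right) t = \left(-19 + \left(- \frac{15}{4} + \frac{3}{4} \left(-1\right)\right)\right) 39 = \left(-19 - \frac{9}{2}\right) 39 = \left(- \frac{47}{2}\right) 39 = - \frac{1833}{2}$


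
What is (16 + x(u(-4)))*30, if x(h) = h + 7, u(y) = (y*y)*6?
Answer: 3570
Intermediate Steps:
u(y) = 6*y**2 (u(y) = y**2*6 = 6*y**2)
x(h) = 7 + h
(16 + x(u(-4)))*30 = (16 + (7 + 6*(-4)**2))*30 = (16 + (7 + 6*16))*30 = (16 + (7 + 96))*30 = (16 + 103)*30 = 119*30 = 3570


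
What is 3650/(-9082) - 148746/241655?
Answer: -1116475961/1097355355 ≈ -1.0174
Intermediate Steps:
3650/(-9082) - 148746/241655 = 3650*(-1/9082) - 148746*1/241655 = -1825/4541 - 148746/241655 = -1116475961/1097355355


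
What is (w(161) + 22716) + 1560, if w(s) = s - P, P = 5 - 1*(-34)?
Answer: 24398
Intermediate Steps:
P = 39 (P = 5 + 34 = 39)
w(s) = -39 + s (w(s) = s - 1*39 = s - 39 = -39 + s)
(w(161) + 22716) + 1560 = ((-39 + 161) + 22716) + 1560 = (122 + 22716) + 1560 = 22838 + 1560 = 24398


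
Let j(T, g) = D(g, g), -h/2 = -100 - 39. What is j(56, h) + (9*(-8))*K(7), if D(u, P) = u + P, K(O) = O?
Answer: 52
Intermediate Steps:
D(u, P) = P + u
h = 278 (h = -2*(-100 - 39) = -2*(-139) = 278)
j(T, g) = 2*g (j(T, g) = g + g = 2*g)
j(56, h) + (9*(-8))*K(7) = 2*278 + (9*(-8))*7 = 556 - 72*7 = 556 - 504 = 52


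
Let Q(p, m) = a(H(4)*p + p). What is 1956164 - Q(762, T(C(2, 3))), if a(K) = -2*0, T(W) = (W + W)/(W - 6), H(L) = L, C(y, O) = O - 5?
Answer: 1956164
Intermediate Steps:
C(y, O) = -5 + O
T(W) = 2*W/(-6 + W) (T(W) = (2*W)/(-6 + W) = 2*W/(-6 + W))
a(K) = 0
Q(p, m) = 0
1956164 - Q(762, T(C(2, 3))) = 1956164 - 1*0 = 1956164 + 0 = 1956164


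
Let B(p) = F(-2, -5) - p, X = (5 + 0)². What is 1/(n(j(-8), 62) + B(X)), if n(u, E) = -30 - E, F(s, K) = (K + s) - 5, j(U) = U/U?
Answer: -1/129 ≈ -0.0077519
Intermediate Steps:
j(U) = 1
F(s, K) = -5 + K + s
X = 25 (X = 5² = 25)
B(p) = -12 - p (B(p) = (-5 - 5 - 2) - p = -12 - p)
1/(n(j(-8), 62) + B(X)) = 1/((-30 - 1*62) + (-12 - 1*25)) = 1/((-30 - 62) + (-12 - 25)) = 1/(-92 - 37) = 1/(-129) = -1/129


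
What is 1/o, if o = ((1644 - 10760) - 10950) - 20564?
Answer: -1/40630 ≈ -2.4612e-5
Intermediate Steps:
o = -40630 (o = (-9116 - 10950) - 20564 = -20066 - 20564 = -40630)
1/o = 1/(-40630) = -1/40630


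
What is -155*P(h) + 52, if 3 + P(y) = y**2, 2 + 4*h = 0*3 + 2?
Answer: 517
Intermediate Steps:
h = 0 (h = -1/2 + (0*3 + 2)/4 = -1/2 + (0 + 2)/4 = -1/2 + (1/4)*2 = -1/2 + 1/2 = 0)
P(y) = -3 + y**2
-155*P(h) + 52 = -155*(-3 + 0**2) + 52 = -155*(-3 + 0) + 52 = -155*(-3) + 52 = 465 + 52 = 517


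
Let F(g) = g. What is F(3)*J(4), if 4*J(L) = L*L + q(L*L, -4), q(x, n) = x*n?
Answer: -36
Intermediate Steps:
q(x, n) = n*x
J(L) = -3*L**2/4 (J(L) = (L*L - 4*L*L)/4 = (L**2 - 4*L**2)/4 = (-3*L**2)/4 = -3*L**2/4)
F(3)*J(4) = 3*(-3/4*4**2) = 3*(-3/4*16) = 3*(-12) = -36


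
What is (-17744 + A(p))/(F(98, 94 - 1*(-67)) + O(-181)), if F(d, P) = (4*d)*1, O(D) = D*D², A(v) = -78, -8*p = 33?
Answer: 938/312071 ≈ 0.0030057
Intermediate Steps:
p = -33/8 (p = -⅛*33 = -33/8 ≈ -4.1250)
O(D) = D³
F(d, P) = 4*d
(-17744 + A(p))/(F(98, 94 - 1*(-67)) + O(-181)) = (-17744 - 78)/(4*98 + (-181)³) = -17822/(392 - 5929741) = -17822/(-5929349) = -17822*(-1/5929349) = 938/312071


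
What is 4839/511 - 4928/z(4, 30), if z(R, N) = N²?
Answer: 459223/114975 ≈ 3.9941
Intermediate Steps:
4839/511 - 4928/z(4, 30) = 4839/511 - 4928/(30²) = 4839*(1/511) - 4928/900 = 4839/511 - 4928*1/900 = 4839/511 - 1232/225 = 459223/114975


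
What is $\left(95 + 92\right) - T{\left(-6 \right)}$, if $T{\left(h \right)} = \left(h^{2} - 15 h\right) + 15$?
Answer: $46$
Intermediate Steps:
$T{\left(h \right)} = 15 + h^{2} - 15 h$
$\left(95 + 92\right) - T{\left(-6 \right)} = \left(95 + 92\right) - \left(15 + \left(-6\right)^{2} - -90\right) = 187 - \left(15 + 36 + 90\right) = 187 - 141 = 46$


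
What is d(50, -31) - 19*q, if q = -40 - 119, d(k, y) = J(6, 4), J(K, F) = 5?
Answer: 3026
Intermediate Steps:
d(k, y) = 5
q = -159
d(50, -31) - 19*q = 5 - 19*(-159) = 5 - 1*(-3021) = 5 + 3021 = 3026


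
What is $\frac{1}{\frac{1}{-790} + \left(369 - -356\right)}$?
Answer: $\frac{790}{572749} \approx 0.0013793$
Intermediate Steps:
$\frac{1}{\frac{1}{-790} + \left(369 - -356\right)} = \frac{1}{- \frac{1}{790} + \left(369 + 356\right)} = \frac{1}{- \frac{1}{790} + 725} = \frac{1}{\frac{572749}{790}} = \frac{790}{572749}$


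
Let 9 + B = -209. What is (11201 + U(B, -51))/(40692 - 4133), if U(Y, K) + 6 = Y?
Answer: 10977/36559 ≈ 0.30025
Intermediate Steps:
B = -218 (B = -9 - 209 = -218)
U(Y, K) = -6 + Y
(11201 + U(B, -51))/(40692 - 4133) = (11201 + (-6 - 218))/(40692 - 4133) = (11201 - 224)/36559 = 10977*(1/36559) = 10977/36559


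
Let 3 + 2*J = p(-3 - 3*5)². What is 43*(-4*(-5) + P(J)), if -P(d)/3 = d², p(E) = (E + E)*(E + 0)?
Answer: -22744873620889/4 ≈ -5.6862e+12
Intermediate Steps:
p(E) = 2*E² (p(E) = (2*E)*E = 2*E²)
J = 419901/2 (J = -3/2 + (2*(-3 - 3*5)²)²/2 = -3/2 + (2*(-3 - 15)²)²/2 = -3/2 + (2*(-18)²)²/2 = -3/2 + (2*324)²/2 = -3/2 + (½)*648² = -3/2 + (½)*419904 = -3/2 + 209952 = 419901/2 ≈ 2.0995e+5)
P(d) = -3*d²
43*(-4*(-5) + P(J)) = 43*(-4*(-5) - 3*(419901/2)²) = 43*(20 - 3*176316849801/4) = 43*(20 - 528950549403/4) = 43*(-528950549323/4) = -22744873620889/4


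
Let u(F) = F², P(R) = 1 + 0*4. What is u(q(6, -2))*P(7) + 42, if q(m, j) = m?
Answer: 78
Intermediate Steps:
P(R) = 1 (P(R) = 1 + 0 = 1)
u(q(6, -2))*P(7) + 42 = 6²*1 + 42 = 36*1 + 42 = 36 + 42 = 78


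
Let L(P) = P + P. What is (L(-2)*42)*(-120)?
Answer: 20160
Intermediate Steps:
L(P) = 2*P
(L(-2)*42)*(-120) = ((2*(-2))*42)*(-120) = -4*42*(-120) = -168*(-120) = 20160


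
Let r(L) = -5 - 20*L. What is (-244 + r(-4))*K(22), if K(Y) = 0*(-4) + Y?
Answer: -3718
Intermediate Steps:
K(Y) = Y (K(Y) = 0 + Y = Y)
r(L) = -5 - 20*L
(-244 + r(-4))*K(22) = (-244 + (-5 - 20*(-4)))*22 = (-244 + (-5 + 80))*22 = (-244 + 75)*22 = -169*22 = -3718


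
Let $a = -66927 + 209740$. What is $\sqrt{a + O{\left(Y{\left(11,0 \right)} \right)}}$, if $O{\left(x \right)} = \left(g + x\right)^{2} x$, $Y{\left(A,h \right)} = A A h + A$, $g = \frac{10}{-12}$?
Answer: $\frac{\sqrt{5182199}}{6} \approx 379.41$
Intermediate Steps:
$g = - \frac{5}{6}$ ($g = 10 \left(- \frac{1}{12}\right) = - \frac{5}{6} \approx -0.83333$)
$Y{\left(A,h \right)} = A + h A^{2}$ ($Y{\left(A,h \right)} = A^{2} h + A = h A^{2} + A = A + h A^{2}$)
$O{\left(x \right)} = x \left(- \frac{5}{6} + x\right)^{2}$ ($O{\left(x \right)} = \left(- \frac{5}{6} + x\right)^{2} x = x \left(- \frac{5}{6} + x\right)^{2}$)
$a = 142813$
$\sqrt{a + O{\left(Y{\left(11,0 \right)} \right)}} = \sqrt{142813 + \frac{11 \left(1 + 11 \cdot 0\right) \left(-5 + 6 \cdot 11 \left(1 + 11 \cdot 0\right)\right)^{2}}{36}} = \sqrt{142813 + \frac{11 \left(1 + 0\right) \left(-5 + 6 \cdot 11 \left(1 + 0\right)\right)^{2}}{36}} = \sqrt{142813 + \frac{11 \cdot 1 \left(-5 + 6 \cdot 11 \cdot 1\right)^{2}}{36}} = \sqrt{142813 + \frac{1}{36} \cdot 11 \left(-5 + 6 \cdot 11\right)^{2}} = \sqrt{142813 + \frac{1}{36} \cdot 11 \left(-5 + 66\right)^{2}} = \sqrt{142813 + \frac{1}{36} \cdot 11 \cdot 61^{2}} = \sqrt{142813 + \frac{1}{36} \cdot 11 \cdot 3721} = \sqrt{142813 + \frac{40931}{36}} = \sqrt{\frac{5182199}{36}} = \frac{\sqrt{5182199}}{6}$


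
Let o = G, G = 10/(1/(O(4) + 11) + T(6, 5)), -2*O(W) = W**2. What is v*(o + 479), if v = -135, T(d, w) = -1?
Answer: -62640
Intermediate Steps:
O(W) = -W**2/2
G = -15 (G = 10/(1/(-1/2*4**2 + 11) - 1) = 10/(1/(-1/2*16 + 11) - 1) = 10/(1/(-8 + 11) - 1) = 10/(1/3 - 1) = 10/(-2/3) = 10*(-3/2) = -15)
o = -15
v*(o + 479) = -135*(-15 + 479) = -135*464 = -62640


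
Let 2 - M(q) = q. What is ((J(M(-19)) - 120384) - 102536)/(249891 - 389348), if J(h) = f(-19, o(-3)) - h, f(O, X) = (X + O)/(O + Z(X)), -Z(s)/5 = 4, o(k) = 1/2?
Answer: 17389361/10877646 ≈ 1.5986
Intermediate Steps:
M(q) = 2 - q
o(k) = ½ (o(k) = 1*(½) = ½)
Z(s) = -20 (Z(s) = -5*4 = -20)
f(O, X) = (O + X)/(-20 + O) (f(O, X) = (X + O)/(O - 20) = (O + X)/(-20 + O))
J(h) = 37/78 - h (J(h) = (-19 + ½)/(-20 - 19) - h = -37/2/(-39) - h = -1/39*(-37/2) - h = 37/78 - h)
((J(M(-19)) - 120384) - 102536)/(249891 - 389348) = (((37/78 - (2 - 1*(-19))) - 120384) - 102536)/(249891 - 389348) = (((37/78 - (2 + 19)) - 120384) - 102536)/(-139457) = (((37/78 - 1*21) - 120384) - 102536)*(-1/139457) = (((37/78 - 21) - 120384) - 102536)*(-1/139457) = ((-1601/78 - 120384) - 102536)*(-1/139457) = (-9391553/78 - 102536)*(-1/139457) = -17389361/78*(-1/139457) = 17389361/10877646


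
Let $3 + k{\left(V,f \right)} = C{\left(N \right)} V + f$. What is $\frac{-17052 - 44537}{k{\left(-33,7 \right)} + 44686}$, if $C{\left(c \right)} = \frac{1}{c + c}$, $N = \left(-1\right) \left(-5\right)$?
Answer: $- \frac{615890}{446867} \approx -1.3782$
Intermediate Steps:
$N = 5$
$C{\left(c \right)} = \frac{1}{2 c}$
$k{\left(V,f \right)} = -3 + f + \frac{V}{10}$ ($k{\left(V,f \right)} = -3 + \left(\frac{1}{2 \cdot 5} V + f\right) = -3 + \left(\frac{1}{2} \cdot \frac{1}{5} V + f\right) = -3 + \left(\frac{V}{10} + f\right) = -3 + \left(f + \frac{V}{10}\right) = -3 + f + \frac{V}{10}$)
$\frac{-17052 - 44537}{k{\left(-33,7 \right)} + 44686} = \frac{-17052 - 44537}{\left(-3 + 7 + \frac{1}{10} \left(-33\right)\right) + 44686} = - \frac{61589}{\left(-3 + 7 - \frac{33}{10}\right) + 44686} = - \frac{61589}{\frac{7}{10} + 44686} = - \frac{61589}{\frac{446867}{10}} = \left(-61589\right) \frac{10}{446867} = - \frac{615890}{446867}$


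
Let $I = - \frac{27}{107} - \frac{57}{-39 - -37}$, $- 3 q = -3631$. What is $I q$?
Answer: $\frac{7316465}{214} \approx 34189.0$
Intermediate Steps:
$q = \frac{3631}{3}$ ($q = \left(- \frac{1}{3}\right) \left(-3631\right) = \frac{3631}{3} \approx 1210.3$)
$I = \frac{6045}{214}$ ($I = \left(-27\right) \frac{1}{107} - \frac{57}{-39 + 37} = - \frac{27}{107} - \frac{57}{-2} = - \frac{27}{107} - - \frac{57}{2} = - \frac{27}{107} + \frac{57}{2} = \frac{6045}{214} \approx 28.248$)
$I q = \frac{6045}{214} \cdot \frac{3631}{3} = \frac{7316465}{214}$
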